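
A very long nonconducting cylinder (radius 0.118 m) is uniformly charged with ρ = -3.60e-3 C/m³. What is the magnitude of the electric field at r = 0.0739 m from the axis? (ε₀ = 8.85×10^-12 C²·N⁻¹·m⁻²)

|E| ≈ 1.50×10^7 N/C

By cylindrical symmetry E is radial; use a coaxial Gaussian cylinder of radius 0.0739 m and length L (r < R).
Enclosed charge per unit length: λ_enc = ρ·πr² = (-3.60×10^-3)π(0.0739)² = -6.176e-5 C/m.
Gauss's law: E·2πrL = λ_enc L/ε₀.
E = |λ_enc|/(2πε₀r) = (6.176×10^-5)/(2π·8.85×10^-12·0.0739) = 1.50e7 N/C.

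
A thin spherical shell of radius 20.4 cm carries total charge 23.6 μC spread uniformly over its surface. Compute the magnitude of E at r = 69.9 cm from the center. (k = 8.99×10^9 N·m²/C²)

4.34×10^5 N/C

Symmetry ⇒ E = E(r) r̂. Gaussian sphere of radius r = 69.9 cm (r > 20.4 cm).
The entire shell is enclosed: Q_enc = 2.36×10^-5 C.
Since E is radial and uniform over the Gaussian sphere, Φ = E·4πr² = Q_enc/ε₀.
E = k|Q_enc|/r² = (8.99×10^9)(2.36×10^-5)/(0.699)² = 4.34×10^5 N/C.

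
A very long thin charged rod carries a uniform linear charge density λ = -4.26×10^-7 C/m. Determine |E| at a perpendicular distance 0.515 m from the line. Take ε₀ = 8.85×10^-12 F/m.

Choose a coaxial cylinder of radius r = 0.515 m (arbitrary length L) as the Gaussian surface.
Q_enc = λL, so λ_enc = -4.26e-7 C/m.
By Gauss's law (flux through the curved wall only), E·2πrL = λ_enc L/ε₀.
E = |λ_enc|/(2πε₀r) = (4.26×10^-7)/(2π·8.85×10^-12·0.515) = 1.49×10^4 N/C.

E ≈ 1.49e4 V/m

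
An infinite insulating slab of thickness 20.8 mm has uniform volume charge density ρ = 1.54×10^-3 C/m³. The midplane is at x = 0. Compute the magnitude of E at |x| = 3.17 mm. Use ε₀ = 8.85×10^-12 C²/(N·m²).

By symmetry E is perpendicular to the slab. A Gaussian pillbox from −3.17 mm to +3.17 mm (face area A) lies entirely within the slab.
Q_enc = ρ·(2x)·A and flux = 2EA, so 2EA = 2ρxA/ε₀ ⇒ E = |ρ|x/ε₀.
E = (1.54×10^-3)(0.00317)/(8.85×10^-12) = 5.52×10^5 N/C.

E ≈ 5.52e5 N/C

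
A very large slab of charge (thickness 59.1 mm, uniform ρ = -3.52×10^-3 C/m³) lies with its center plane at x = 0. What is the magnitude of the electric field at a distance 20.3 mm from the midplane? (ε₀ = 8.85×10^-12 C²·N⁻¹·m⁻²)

By symmetry E is perpendicular to the slab. A Gaussian pillbox from −20.3 mm to +20.3 mm (face area A) lies entirely within the slab.
Q_enc = ρ·(2x)·A and flux = 2EA, so 2EA = 2ρxA/ε₀ ⇒ E = |ρ|x/ε₀.
E = (3.52×10^-3)(0.0203)/(8.85×10^-12) = 8.07e6 N/C.

8.07e6 N/C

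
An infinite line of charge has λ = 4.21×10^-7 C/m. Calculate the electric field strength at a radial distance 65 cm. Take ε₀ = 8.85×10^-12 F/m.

Coaxial Gaussian cylinder, radius r = 65 cm, length L.
Q_enc = λL, so λ_enc = 4.21e-7 C/m.
Applying ∮E·dA = Q_enc/ε₀ with the end caps contributing no flux:
E = |λ_enc|/(2πε₀r) = (4.21×10^-7)/(2π·8.85×10^-12·0.65) = 1.16e4 N/C.

E ≈ 1.16e4 V/m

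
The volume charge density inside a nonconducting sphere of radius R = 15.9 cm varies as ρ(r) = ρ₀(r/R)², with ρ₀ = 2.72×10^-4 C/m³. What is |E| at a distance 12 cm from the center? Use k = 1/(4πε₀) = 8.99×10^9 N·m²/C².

4.20×10^5 N/C

By spherical symmetry E is radial; choose a Gaussian sphere of radius r = 12 cm (r < R).
Q_enc = ∫₀^r ρ(r')·4πr'² dr' = (4πρ₀/R²) ∫₀^r r'^4 dr' = 4πρ₀ r^5/(5·R²) = 6.729×10^-7 C.
Since E is radial and uniform over the Gaussian sphere, Φ = E·4πr² = Q_enc/ε₀.
E = k|Q_enc|/r² = (8.99×10^9)(6.729×10^-7)/(0.12)² = 4.20e5 N/C.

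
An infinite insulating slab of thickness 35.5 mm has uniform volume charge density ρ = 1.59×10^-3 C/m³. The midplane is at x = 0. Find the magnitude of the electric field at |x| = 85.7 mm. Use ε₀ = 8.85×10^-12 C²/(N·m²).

The point |x| = 85.7 mm lies outside the slab (half-thickness 0.01775 m). A symmetric pillbox spanning the full slab encloses Q_enc = ρ·d·A.
Flux = 2EA ⇒ E = |ρ|d/(2ε₀), independent of distance outside.
E = (1.59×10^-3)(0.0355)/(2·8.85×10^-12) = 3.19×10^6 N/C.

|E| ≈ 3.19×10^6 N/C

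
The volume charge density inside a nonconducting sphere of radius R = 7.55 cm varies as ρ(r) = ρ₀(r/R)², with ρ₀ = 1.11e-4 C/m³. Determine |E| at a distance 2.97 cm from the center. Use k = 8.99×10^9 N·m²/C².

|E| ≈ 1.15×10^4 N/C

Symmetry ⇒ E = E(r) r̂. Gaussian sphere of radius r = 2.97 cm (r < R).
Q_enc = ∫₀^r ρ(r')·4πr'² dr' = (4πρ₀/R²) ∫₀^r r'^4 dr' = 4πρ₀ r^5/(5·R²) = 1.131×10^-9 C.
Gauss's law: E·4πr² = Q_enc/ε₀.
E = k|Q_enc|/r² = (8.99×10^9)(1.131×10^-9)/(0.0297)² = 1.15×10^4 N/C.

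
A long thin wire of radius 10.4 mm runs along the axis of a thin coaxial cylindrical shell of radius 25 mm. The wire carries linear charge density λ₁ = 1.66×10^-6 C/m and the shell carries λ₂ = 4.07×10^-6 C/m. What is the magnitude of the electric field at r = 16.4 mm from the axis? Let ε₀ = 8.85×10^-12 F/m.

E = 1.82×10^6 N/C

Choose a coaxial cylinder of radius r = 16.4 mm (arbitrary length L) as the Gaussian surface (between the conductors, 10.4 mm < r < 25 mm).
Only the inner wire is enclosed; the outer shell contributes nothing inside itself. λ_enc = λ₁ = 1.66×10^-6 C/m.
Since E is radial and uniform over the curved surface, Φ = E·2πrL = Q_enc/ε₀ = λ_enc L/ε₀.
E = |λ_enc|/(2πε₀r) = (1.66×10^-6)/(2π·8.85×10^-12·0.0164) = 1.82e6 N/C.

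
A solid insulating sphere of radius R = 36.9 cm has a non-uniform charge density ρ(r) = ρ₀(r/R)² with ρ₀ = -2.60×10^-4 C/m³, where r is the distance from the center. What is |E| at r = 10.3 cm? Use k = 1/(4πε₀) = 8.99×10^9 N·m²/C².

E = 4.71×10^4 N/C

By spherical symmetry E is radial; choose a Gaussian sphere of radius r = 10.3 cm (r < R).
Q_enc = ∫₀^r ρ(r')·4πr'² dr' = (4πρ₀/R²) ∫₀^r r'^4 dr' = 4πρ₀ r^5/(5·R²) = -5.563×10^-8 C.
Since E is radial and uniform over the Gaussian sphere, Φ = E·4πr² = Q_enc/ε₀.
E = k|Q_enc|/r² = (8.99×10^9)(5.563×10^-8)/(0.103)² = 4.71×10^4 N/C.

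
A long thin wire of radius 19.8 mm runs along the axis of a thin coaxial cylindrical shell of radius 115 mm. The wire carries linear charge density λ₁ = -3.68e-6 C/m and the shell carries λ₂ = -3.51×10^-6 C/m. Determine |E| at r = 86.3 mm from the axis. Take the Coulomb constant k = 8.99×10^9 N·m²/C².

Choose a coaxial cylinder of radius r = 86.3 mm (arbitrary length L) as the Gaussian surface (between the conductors, 19.8 mm < r < 115 mm).
Only the inner wire is enclosed; the outer shell contributes nothing inside itself. λ_enc = λ₁ = -3.68e-6 C/m.
By Gauss's law (flux through the curved wall only), E·2πrL = λ_enc L/ε₀.
E = 2k|λ_enc|/r = 2(8.99×10^9)(3.68×10^-6)/(0.0863) = 7.67×10^5 N/C.

E = 7.67×10^5 V/m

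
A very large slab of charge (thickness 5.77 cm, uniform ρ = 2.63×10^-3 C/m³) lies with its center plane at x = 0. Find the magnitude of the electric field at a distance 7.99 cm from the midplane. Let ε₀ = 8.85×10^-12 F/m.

The point |x| = 7.99 cm lies outside the slab (half-thickness 0.02885 m). A symmetric pillbox spanning the full slab encloses Q_enc = ρ·d·A.
Flux = 2EA ⇒ E = |ρ|d/(2ε₀), independent of distance outside.
E = (2.63×10^-3)(0.0577)/(2·8.85×10^-12) = 8.57e6 N/C.

E = 8.57×10^6 V/m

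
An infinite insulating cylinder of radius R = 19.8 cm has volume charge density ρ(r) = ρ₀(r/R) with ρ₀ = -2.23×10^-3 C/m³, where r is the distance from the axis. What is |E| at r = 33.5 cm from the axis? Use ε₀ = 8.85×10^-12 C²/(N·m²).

Choose a coaxial cylinder of radius r = 33.5 cm (arbitrary length L) as the Gaussian surface (r > R, full charge per length enclosed).
λ_enc = 2π ∫₀^R ρ₀(r'/R)^1 r' dr' = 2πρ₀R²/3 = -1.831×10^-4 C/m.
Since E is radial and uniform over the curved surface, Φ = E·2πrL = Q_enc/ε₀ = λ_enc L/ε₀.
E = |λ_enc|/(2πε₀r) = (1.831×10^-4)/(2π·8.85×10^-12·0.335) = 9.83×10^6 N/C.

E ≈ 9.83×10^6 V/m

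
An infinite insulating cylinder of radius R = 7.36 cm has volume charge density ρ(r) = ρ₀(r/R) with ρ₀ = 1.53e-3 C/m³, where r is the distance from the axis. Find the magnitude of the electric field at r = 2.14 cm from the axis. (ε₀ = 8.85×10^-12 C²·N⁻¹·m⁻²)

E = 3.59×10^5 N/C

Choose a coaxial cylinder of radius r = 2.14 cm (arbitrary length L) as the Gaussian surface (r < R).
Integrating ρ over the cross-section to radius r: λ_enc = (2πρ₀/R) ∫₀^r r'^2 dr' = 2πρ₀ r^3/(3·R) = 4.267×10^-7 C/m.
Since E is radial and uniform over the curved surface, Φ = E·2πrL = Q_enc/ε₀ = λ_enc L/ε₀.
E = |λ_enc|/(2πε₀r) = (4.267e-7)/(2π·8.85×10^-12·0.0214) = 3.59×10^5 N/C.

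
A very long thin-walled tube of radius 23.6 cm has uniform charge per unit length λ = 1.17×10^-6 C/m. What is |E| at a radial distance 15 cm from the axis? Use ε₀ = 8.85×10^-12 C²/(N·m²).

|E| = 0 N/C

By cylindrical symmetry E is radial; use a coaxial Gaussian cylinder of radius 15 cm and length L (r < 23.6 cm, inside the shell).
All the surface charge lies outside this cylinder: Q_enc = 0, hence E = 0.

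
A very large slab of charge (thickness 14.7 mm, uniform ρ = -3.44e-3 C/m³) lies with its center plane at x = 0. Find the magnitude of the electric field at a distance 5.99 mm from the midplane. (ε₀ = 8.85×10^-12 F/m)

E ≈ 2.33×10^6 N/C

By symmetry E is perpendicular to the slab. A Gaussian pillbox from −5.99 mm to +5.99 mm (face area A) lies entirely within the slab.
Q_enc = ρ·(2x)·A and flux = 2EA, so 2EA = 2ρxA/ε₀ ⇒ E = |ρ|x/ε₀.
E = (3.44×10^-3)(0.00599)/(8.85×10^-12) = 2.33×10^6 N/C.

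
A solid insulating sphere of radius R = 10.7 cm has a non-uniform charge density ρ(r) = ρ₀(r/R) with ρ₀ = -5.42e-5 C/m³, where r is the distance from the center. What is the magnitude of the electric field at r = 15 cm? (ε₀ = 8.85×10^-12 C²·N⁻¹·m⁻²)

Use a concentric Gaussian sphere at r = 15 cm (r > R, all charge enclosed).
Q_enc = 4π ∫₀^R ρ₀(r'/R)^1 r'² dr' = 4πρ₀R³/4 = -2.086×10^-7 C.
By Gauss's law, ∮E·dA = E·4πr² = Q_enc/ε₀.
E = |Q_enc|/(4πε₀r²) = (2.086e-7)/(4π·8.85×10^-12·(0.15)²) = 8.34×10^4 N/C.

E = 8.34×10^4 N/C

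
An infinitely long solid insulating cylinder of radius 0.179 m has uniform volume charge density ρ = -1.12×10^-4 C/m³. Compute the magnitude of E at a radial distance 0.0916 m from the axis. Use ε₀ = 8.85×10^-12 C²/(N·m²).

5.80×10^5 N/C

Coaxial Gaussian cylinder, radius r = 0.0916 m, length L (r < R).
Enclosed charge per unit length: λ_enc = ρ·πr² = (-1.12×10^-4)π(0.0916)² = -2.952e-6 C/m.
Since E is radial and uniform over the curved surface, Φ = E·2πrL = Q_enc/ε₀ = λ_enc L/ε₀.
E = |λ_enc|/(2πε₀r) = (2.952×10^-6)/(2π·8.85×10^-12·0.0916) = 5.80×10^5 N/C.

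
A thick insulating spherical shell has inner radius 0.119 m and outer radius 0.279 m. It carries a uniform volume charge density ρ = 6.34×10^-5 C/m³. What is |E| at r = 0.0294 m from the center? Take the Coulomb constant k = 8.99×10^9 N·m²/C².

E = 0

Use a concentric Gaussian sphere at r = 0.0294 m (r < 0.119 m, inside the empty cavity).
Q_enc = 0 (all charge lies at larger r); Gauss's law gives E = 0.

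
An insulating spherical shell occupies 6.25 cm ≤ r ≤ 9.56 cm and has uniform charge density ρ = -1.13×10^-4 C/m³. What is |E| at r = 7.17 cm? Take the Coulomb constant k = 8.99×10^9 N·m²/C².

|E| = 1.03×10^5 N/C

Use a concentric Gaussian sphere at r = 7.17 cm (within the shell material, 6.25 cm < r < 9.56 cm).
Only the shell between 6.25 cm and r is enclosed: Q_enc = ρ·(4π/3)(r³ − a³) = (-1.13e-4)·(4π/3)·((0.0717)³ − (0.0625)³) = -5.891e-8 C.
Since E is radial and uniform over the Gaussian sphere, Φ = E·4πr² = Q_enc/ε₀.
E = k|Q_enc|/r² = (8.99×10^9)(5.891×10^-8)/(0.0717)² = 1.03×10^5 N/C.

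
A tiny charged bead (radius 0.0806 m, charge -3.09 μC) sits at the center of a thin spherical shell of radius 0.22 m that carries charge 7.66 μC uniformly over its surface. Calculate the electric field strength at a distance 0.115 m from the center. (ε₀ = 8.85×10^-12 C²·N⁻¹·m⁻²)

By spherical symmetry E is radial; choose a Gaussian sphere of radius r = 0.115 m (between the bodies, 0.0806 m < r < 0.22 m).
The shell at 0.22 m lies outside the Gaussian surface, so Q_enc = -3.09 μC = -3.09×10^-6 C.
Applying ∮E·dA = Q_enc/ε₀ with Φ = E(4πr²):
E = |Q_enc|/(4πε₀r²) = (3.09×10^-6)/(4π·8.85×10^-12·(0.115)²) = 2.10×10^6 N/C.

E ≈ 2.10×10^6 V/m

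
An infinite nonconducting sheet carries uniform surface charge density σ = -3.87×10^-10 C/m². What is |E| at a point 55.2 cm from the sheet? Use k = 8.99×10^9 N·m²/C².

E ≈ 21.9 N/C

Choose a cylindrical pillbox piercing the sheet, end faces (area A) parallel to it.
Only the two end caps contribute flux: Φ = 2EA. With Q_enc = σA, Gauss's law gives E = |σ|/(2ε₀).
E = 2πk|σ| = 2π(8.99×10^9)(3.87×10^-10) = 21.9 N/C.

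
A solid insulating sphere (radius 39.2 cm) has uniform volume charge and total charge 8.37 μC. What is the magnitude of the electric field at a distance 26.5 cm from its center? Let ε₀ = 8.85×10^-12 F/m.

Use a concentric Gaussian sphere at r = 26.5 cm (r < R).
For a uniform sphere the enclosed fraction is (r/R)³, so Q_enc = (8.37 μC)(0.265/0.392)³ = 2.586×10^-6 C.
Since E is radial and uniform over the Gaussian sphere, Φ = E·4πr² = Q_enc/ε₀.
E = |Q_enc|/(4πε₀r²) = (2.586×10^-6)/(4π·8.85×10^-12·(0.265)²) = 3.31×10^5 N/C.

3.31×10^5 N/C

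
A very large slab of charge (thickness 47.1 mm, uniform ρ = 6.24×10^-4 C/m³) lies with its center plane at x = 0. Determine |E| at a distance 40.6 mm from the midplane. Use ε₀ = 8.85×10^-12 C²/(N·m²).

1.66×10^6 N/C

The point |x| = 40.6 mm lies outside the slab (half-thickness 0.02355 m). A symmetric pillbox spanning the full slab encloses Q_enc = ρ·d·A.
Flux = 2EA ⇒ E = |ρ|d/(2ε₀), independent of distance outside.
E = (6.24×10^-4)(0.0471)/(2·8.85×10^-12) = 1.66e6 N/C.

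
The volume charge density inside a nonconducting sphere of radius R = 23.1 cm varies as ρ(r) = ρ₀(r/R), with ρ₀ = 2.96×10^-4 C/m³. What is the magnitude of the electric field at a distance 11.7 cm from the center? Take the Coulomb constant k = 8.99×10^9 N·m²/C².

Take a concentric spherical Gaussian surface of radius r = 11.7 cm (r < R).
Q_enc = ∫₀^r ρ(r')·4πr'² dr' = (4πρ₀/R) ∫₀^r r'^3 dr' = 4πρ₀ r^4/(4·R) = 7.544×10^-7 C.
Since E is radial and uniform over the Gaussian sphere, Φ = E·4πr² = Q_enc/ε₀.
E = k|Q_enc|/r² = (8.99×10^9)(7.544×10^-7)/(0.117)² = 4.95e5 N/C.

|E| ≈ 4.95×10^5 N/C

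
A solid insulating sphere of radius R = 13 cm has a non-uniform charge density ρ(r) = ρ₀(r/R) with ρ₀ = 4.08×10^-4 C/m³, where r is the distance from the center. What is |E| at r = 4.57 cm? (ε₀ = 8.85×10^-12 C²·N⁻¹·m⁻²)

Use a concentric Gaussian sphere at r = 4.57 cm (r < R).
Q_enc = ∫₀^r ρ(r')·4πr'² dr' = (4πρ₀/R) ∫₀^r r'^3 dr' = 4πρ₀ r^4/(4·R) = 4.301e-8 C.
Applying ∮E·dA = Q_enc/ε₀ with Φ = E(4πr²):
E = |Q_enc|/(4πε₀r²) = (4.301e-8)/(4π·8.85×10^-12·(0.0457)²) = 1.85e5 N/C.

|E| ≈ 1.85e5 N/C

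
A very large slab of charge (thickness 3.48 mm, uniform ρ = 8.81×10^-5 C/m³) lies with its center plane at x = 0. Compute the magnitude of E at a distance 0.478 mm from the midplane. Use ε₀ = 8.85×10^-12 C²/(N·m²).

By symmetry E is perpendicular to the slab. A Gaussian pillbox from −0.478 mm to +0.478 mm (face area A) lies entirely within the slab.
Q_enc = ρ·(2x)·A and flux = 2EA, so 2EA = 2ρxA/ε₀ ⇒ E = |ρ|x/ε₀.
E = (8.81×10^-5)(0.000478)/(8.85×10^-12) = 4.76×10^3 N/C.

E = 4.76×10^3 V/m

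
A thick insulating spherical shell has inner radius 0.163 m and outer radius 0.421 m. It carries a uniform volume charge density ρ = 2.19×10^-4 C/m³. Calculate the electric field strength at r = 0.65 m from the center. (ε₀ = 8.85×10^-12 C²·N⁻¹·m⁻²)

Take a concentric spherical Gaussian surface of radius r = 0.65 m (r > 0.421 m, enclosing the whole shell).
Q_enc = ρ·(4π/3)(b³ − a³) = (2.19×10^-4)·(4π/3)·((0.421)³ − (0.163)³) = 6.448×10^-5 C.
Since E is radial and uniform over the Gaussian sphere, Φ = E·4πr² = Q_enc/ε₀.
E = |Q_enc|/(4πε₀r²) = (6.448×10^-5)/(4π·8.85×10^-12·(0.65)²) = 1.37×10^6 N/C.

1.37e6 N/C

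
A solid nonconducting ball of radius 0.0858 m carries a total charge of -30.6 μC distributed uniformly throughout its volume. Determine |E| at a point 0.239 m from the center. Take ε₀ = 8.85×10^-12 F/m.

Symmetry ⇒ E = E(r) r̂. Gaussian sphere of radius r = 0.239 m (r > R, so the entire charge is enclosed).
Q_enc = -30.6 μC = -3.06×10^-5 C.
Since E is radial and uniform over the Gaussian sphere, Φ = E·4πr² = Q_enc/ε₀.
E = |Q_enc|/(4πε₀r²) = (3.06e-5)/(4π·8.85×10^-12·(0.239)²) = 4.82×10^6 N/C.

|E| = 4.82e6 V/m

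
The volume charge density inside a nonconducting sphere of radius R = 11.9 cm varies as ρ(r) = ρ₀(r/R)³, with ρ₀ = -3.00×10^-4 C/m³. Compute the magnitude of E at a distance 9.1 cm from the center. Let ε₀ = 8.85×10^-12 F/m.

By spherical symmetry E is radial; choose a Gaussian sphere of radius r = 9.1 cm (r < R).
Integrate the density: Q_enc = 4π ∫₀^r ρ₀(r'/R)^3 r'² dr' = 4πρ₀ r^6/(6·R³) = -2.117×10^-7 C.
Since E is radial and uniform over the Gaussian sphere, Φ = E·4πr² = Q_enc/ε₀.
E = |Q_enc|/(4πε₀r²) = (2.117e-7)/(4π·8.85×10^-12·(0.091)²) = 2.30×10^5 N/C.

|E| = 2.30×10^5 V/m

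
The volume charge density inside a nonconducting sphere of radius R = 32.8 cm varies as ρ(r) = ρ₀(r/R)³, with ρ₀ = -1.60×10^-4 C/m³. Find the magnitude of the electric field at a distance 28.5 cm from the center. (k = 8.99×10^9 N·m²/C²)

E ≈ 5.63e5 N/C

Take a concentric spherical Gaussian surface of radius r = 28.5 cm (r < R).
Q_enc = ∫₀^r ρ(r')·4πr'² dr' = (4πρ₀/R³) ∫₀^r r'^5 dr' = 4πρ₀ r^6/(6·R³) = -5.089×10^-6 C.
By Gauss's law, ∮E·dA = E·4πr² = Q_enc/ε₀.
E = k|Q_enc|/r² = (8.99×10^9)(5.089×10^-6)/(0.285)² = 5.63×10^5 N/C.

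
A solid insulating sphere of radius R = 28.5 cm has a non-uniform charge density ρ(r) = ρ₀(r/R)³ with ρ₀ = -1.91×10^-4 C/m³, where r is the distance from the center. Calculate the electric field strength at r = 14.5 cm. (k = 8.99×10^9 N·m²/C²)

Symmetry ⇒ E = E(r) r̂. Gaussian sphere of radius r = 14.5 cm (r < R).
Integrate the density: Q_enc = 4π ∫₀^r ρ₀(r'/R)^3 r'² dr' = 4πρ₀ r^6/(6·R³) = -1.606×10^-7 C.
By Gauss's law, ∮E·dA = E·4πr² = Q_enc/ε₀.
E = k|Q_enc|/r² = (8.99×10^9)(1.606×10^-7)/(0.145)² = 6.87×10^4 N/C.

6.87×10^4 V/m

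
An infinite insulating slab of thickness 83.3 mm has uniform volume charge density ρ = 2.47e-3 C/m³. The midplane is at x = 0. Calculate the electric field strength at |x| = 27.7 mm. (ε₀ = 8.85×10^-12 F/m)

|E| = 7.73×10^6 N/C

By symmetry E is perpendicular to the slab. A Gaussian pillbox from −27.7 mm to +27.7 mm (face area A) lies entirely within the slab.
Q_enc = ρ·(2x)·A and flux = 2EA, so 2EA = 2ρxA/ε₀ ⇒ E = |ρ|x/ε₀.
E = (2.47e-3)(0.0277)/(8.85×10^-12) = 7.73e6 N/C.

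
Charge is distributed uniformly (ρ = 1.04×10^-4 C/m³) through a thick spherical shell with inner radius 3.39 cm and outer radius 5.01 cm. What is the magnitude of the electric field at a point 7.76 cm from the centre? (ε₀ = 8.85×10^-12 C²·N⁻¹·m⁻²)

Symmetry ⇒ E = E(r) r̂. Gaussian sphere of radius r = 7.76 cm (r > 5.01 cm, enclosing the whole shell).
Q_enc = ρ·(4π/3)(b³ − a³) = (1.04×10^-4)·(4π/3)·((0.0501)³ − (0.0339)³) = 3.781×10^-8 C.
By Gauss's law, ∮E·dA = E·4πr² = Q_enc/ε₀.
E = |Q_enc|/(4πε₀r²) = (3.781e-8)/(4π·8.85×10^-12·(0.0776)²) = 5.65e4 N/C.

|E| ≈ 5.65×10^4 V/m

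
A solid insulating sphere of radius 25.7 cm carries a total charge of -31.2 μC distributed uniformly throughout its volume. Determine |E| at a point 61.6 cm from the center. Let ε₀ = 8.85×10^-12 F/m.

Take a concentric spherical Gaussian surface of radius r = 61.6 cm (r > R, so the entire charge is enclosed).
Q_enc = -31.2 μC = -3.12×10^-5 C.
Since E is radial and uniform over the Gaussian sphere, Φ = E·4πr² = Q_enc/ε₀.
E = |Q_enc|/(4πε₀r²) = (3.12×10^-5)/(4π·8.85×10^-12·(0.616)²) = 7.39e5 N/C.

E ≈ 7.39×10^5 V/m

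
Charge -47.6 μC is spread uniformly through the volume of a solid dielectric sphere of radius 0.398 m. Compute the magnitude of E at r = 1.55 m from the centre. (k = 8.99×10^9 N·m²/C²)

E ≈ 1.78×10^5 N/C

Take a concentric spherical Gaussian surface of radius r = 1.55 m (r > R, so the entire charge is enclosed).
Q_enc = -47.6 μC = -4.76×10^-5 C.
Since E is radial and uniform over the Gaussian sphere, Φ = E·4πr² = Q_enc/ε₀.
E = k|Q_enc|/r² = (8.99×10^9)(4.76×10^-5)/(1.55)² = 1.78×10^5 N/C.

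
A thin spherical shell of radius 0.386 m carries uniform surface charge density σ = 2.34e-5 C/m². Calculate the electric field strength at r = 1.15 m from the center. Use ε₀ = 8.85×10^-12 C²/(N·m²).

|E| ≈ 2.98×10^5 N/C

Symmetry ⇒ E = E(r) r̂. Gaussian sphere of radius r = 1.15 m (r > 0.386 m).
The entire shell is enclosed: Q_enc = σ·4πR² = (2.34e-5)·4π·(0.386)² = 4.381e-5 C.
Applying ∮E·dA = Q_enc/ε₀ with Φ = E(4πr²):
E = |Q_enc|/(4πε₀r²) = (4.381×10^-5)/(4π·8.85×10^-12·(1.15)²) = 2.98×10^5 N/C.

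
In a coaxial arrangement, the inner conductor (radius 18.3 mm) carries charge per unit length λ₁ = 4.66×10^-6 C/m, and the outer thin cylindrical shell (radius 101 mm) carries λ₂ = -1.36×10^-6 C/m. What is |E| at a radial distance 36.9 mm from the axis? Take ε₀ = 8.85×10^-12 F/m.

Coaxial Gaussian cylinder, radius r = 36.9 mm, length L (between the conductors, 18.3 mm < r < 101 mm).
The shell at 101 mm lies outside the Gaussian surface, so λ_enc = λ₁ = 4.66e-6 C/m.
Applying ∮E·dA = Q_enc/ε₀ with the end caps contributing no flux:
E = |λ_enc|/(2πε₀r) = (4.66×10^-6)/(2π·8.85×10^-12·0.0369) = 2.27×10^6 N/C.

E = 2.27×10^6 N/C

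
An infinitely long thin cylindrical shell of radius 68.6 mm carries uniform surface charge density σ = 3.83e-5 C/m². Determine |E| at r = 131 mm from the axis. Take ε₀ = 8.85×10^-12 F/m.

E ≈ 2.27×10^6 N/C

Coaxial Gaussian cylinder, radius r = 131 mm, length L (r > 68.6 mm).
The whole shell is enclosed: λ_enc = σ·2πR = (3.83e-5)·2π·(0.0686) = 1.651×10^-5 C/m.
Gauss's law: E·2πrL = λ_enc L/ε₀.
E = |λ_enc|/(2πε₀r) = (1.651×10^-5)/(2π·8.85×10^-12·0.131) = 2.27×10^6 N/C.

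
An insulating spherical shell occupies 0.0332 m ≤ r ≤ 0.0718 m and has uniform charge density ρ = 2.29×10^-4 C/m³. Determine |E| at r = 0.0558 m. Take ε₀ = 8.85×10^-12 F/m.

Use a concentric Gaussian sphere at r = 0.0558 m (within the shell material, 0.0332 m < r < 0.0718 m).
Enclosed charge is the volume from a to r: Q_enc = (4π/3)ρ(r³ − a³) = 1.316×10^-7 C.
Applying ∮E·dA = Q_enc/ε₀ with Φ = E(4πr²):
E = |Q_enc|/(4πε₀r²) = (1.316×10^-7)/(4π·8.85×10^-12·(0.0558)²) = 3.80×10^5 N/C.

|E| ≈ 3.80×10^5 N/C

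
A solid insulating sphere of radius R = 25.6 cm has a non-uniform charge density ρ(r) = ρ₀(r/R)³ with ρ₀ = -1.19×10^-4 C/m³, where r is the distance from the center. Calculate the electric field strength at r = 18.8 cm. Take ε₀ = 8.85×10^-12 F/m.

1.67×10^5 N/C

By spherical symmetry E is radial; choose a Gaussian sphere of radius r = 18.8 cm (r < R).
Integrate the density: Q_enc = 4π ∫₀^r ρ₀(r'/R)^3 r'² dr' = 4πρ₀ r^6/(6·R³) = -6.559×10^-7 C.
Gauss's law: E·4πr² = Q_enc/ε₀.
E = |Q_enc|/(4πε₀r²) = (6.559×10^-7)/(4π·8.85×10^-12·(0.188)²) = 1.67×10^5 N/C.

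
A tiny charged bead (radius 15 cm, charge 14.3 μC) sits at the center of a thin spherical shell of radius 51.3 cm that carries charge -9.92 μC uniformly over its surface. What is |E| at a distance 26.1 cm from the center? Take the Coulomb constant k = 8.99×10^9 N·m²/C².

E ≈ 1.89×10^6 N/C

By spherical symmetry E is radial; choose a Gaussian sphere of radius r = 26.1 cm (between the bodies, 15 cm < r < 51.3 cm).
Only the inner charge is enclosed; the outer shell contributes nothing inside itself. Q_enc = 14.3 μC = 1.43×10^-5 C.
Gauss's law: E·4πr² = Q_enc/ε₀.
E = k|Q_enc|/r² = (8.99×10^9)(1.43e-5)/(0.261)² = 1.89e6 N/C.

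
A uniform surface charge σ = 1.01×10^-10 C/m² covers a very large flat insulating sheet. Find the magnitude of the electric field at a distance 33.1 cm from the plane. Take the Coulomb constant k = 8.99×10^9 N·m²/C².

Choose a cylindrical pillbox piercing the sheet, end faces (area A) parallel to it.
Flux Φ = 2EA and Q_enc = σA, so 2EA = σA/ε₀ ⇒ E = |σ|/(2ε₀), independent of distance.
E = 2πk|σ| = 2π(8.99×10^9)(1.01×10^-10) = 5.71 N/C.

E ≈ 5.71 N/C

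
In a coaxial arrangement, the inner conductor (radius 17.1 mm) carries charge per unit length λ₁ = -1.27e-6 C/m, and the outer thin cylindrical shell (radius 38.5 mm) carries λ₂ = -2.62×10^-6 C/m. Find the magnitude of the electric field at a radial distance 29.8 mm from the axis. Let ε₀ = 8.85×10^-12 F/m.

Coaxial Gaussian cylinder, radius r = 29.8 mm, length L (between the conductors, 17.1 mm < r < 38.5 mm).
The shell at 38.5 mm lies outside the Gaussian surface, so λ_enc = λ₁ = -1.27×10^-6 C/m.
Since E is radial and uniform over the curved surface, Φ = E·2πrL = Q_enc/ε₀ = λ_enc L/ε₀.
E = |λ_enc|/(2πε₀r) = (1.27×10^-6)/(2π·8.85×10^-12·0.0298) = 7.66×10^5 N/C.

E = 7.66×10^5 N/C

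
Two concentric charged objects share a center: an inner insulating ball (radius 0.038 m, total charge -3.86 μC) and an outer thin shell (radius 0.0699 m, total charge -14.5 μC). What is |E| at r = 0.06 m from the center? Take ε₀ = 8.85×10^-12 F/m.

E = 9.64×10^6 V/m

Symmetry ⇒ E = E(r) r̂. Gaussian sphere of radius r = 0.06 m (between the bodies, 0.038 m < r < 0.0699 m).
Only the inner charge is enclosed; the outer shell contributes nothing inside itself. Q_enc = -3.86 μC = -3.86×10^-6 C.
Applying ∮E·dA = Q_enc/ε₀ with Φ = E(4πr²):
E = |Q_enc|/(4πε₀r²) = (3.86e-6)/(4π·8.85×10^-12·(0.06)²) = 9.64×10^6 N/C.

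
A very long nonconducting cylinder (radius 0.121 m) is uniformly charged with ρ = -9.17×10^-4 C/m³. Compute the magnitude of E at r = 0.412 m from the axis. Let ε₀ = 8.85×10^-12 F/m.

Take a coaxial cylindrical Gaussian surface of radius r = 0.412 m and length L (r > 0.121 m, full cross-section enclosed).
λ_enc = ρ·πR² = (-9.17e-4)π(0.121)² = -4.218×10^-5 C/m.
By Gauss's law (flux through the curved wall only), E·2πrL = λ_enc L/ε₀.
E = |λ_enc|/(2πε₀r) = (4.218e-5)/(2π·8.85×10^-12·0.412) = 1.84e6 N/C.

1.84×10^6 V/m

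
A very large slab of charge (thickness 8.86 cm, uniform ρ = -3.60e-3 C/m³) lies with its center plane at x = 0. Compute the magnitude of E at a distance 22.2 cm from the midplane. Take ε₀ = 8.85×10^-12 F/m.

E = 1.80×10^7 V/m

The point |x| = 22.2 cm lies outside the slab (half-thickness 0.0443 m). A symmetric pillbox spanning the full slab encloses Q_enc = ρ·d·A.
Flux = 2EA ⇒ E = |ρ|d/(2ε₀), independent of distance outside.
E = (3.60×10^-3)(0.0886)/(2·8.85×10^-12) = 1.80e7 N/C.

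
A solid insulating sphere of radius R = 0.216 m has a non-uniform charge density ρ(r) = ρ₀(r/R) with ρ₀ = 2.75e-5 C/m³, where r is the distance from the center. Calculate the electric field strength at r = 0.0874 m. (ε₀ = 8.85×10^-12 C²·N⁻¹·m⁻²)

E ≈ 2.75e4 N/C

Use a concentric Gaussian sphere at r = 0.0874 m (r < R).
Q_enc = ∫₀^r ρ(r')·4πr'² dr' = (4πρ₀/R) ∫₀^r r'^3 dr' = 4πρ₀ r^4/(4·R) = 2.334×10^-8 C.
Gauss's law: E·4πr² = Q_enc/ε₀.
E = |Q_enc|/(4πε₀r²) = (2.334×10^-8)/(4π·8.85×10^-12·(0.0874)²) = 2.75×10^4 N/C.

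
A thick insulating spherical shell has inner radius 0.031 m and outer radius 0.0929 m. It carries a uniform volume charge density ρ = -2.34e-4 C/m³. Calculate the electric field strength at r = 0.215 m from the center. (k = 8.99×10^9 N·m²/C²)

E = 1.47e5 V/m

By spherical symmetry E is radial; choose a Gaussian sphere of radius r = 0.215 m (r > 0.0929 m, enclosing the whole shell).
Q_enc = ρ·(4π/3)(b³ − a³) = (-2.34×10^-4)·(4π/3)·((0.0929)³ − (0.031)³) = -7.567×10^-7 C.
Since E is radial and uniform over the Gaussian sphere, Φ = E·4πr² = Q_enc/ε₀.
E = k|Q_enc|/r² = (8.99×10^9)(7.567e-7)/(0.215)² = 1.47e5 N/C.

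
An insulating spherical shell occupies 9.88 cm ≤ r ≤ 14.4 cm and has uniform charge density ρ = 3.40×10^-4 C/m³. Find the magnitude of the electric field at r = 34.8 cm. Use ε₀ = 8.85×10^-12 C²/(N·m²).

Use a concentric Gaussian sphere at r = 34.8 cm (r > 14.4 cm, enclosing the whole shell).
Q_enc = ρ·(4π/3)(b³ − a³) = (3.40×10^-4)·(4π/3)·((0.144)³ − (0.0988)³) = 2.879×10^-6 C.
By Gauss's law, ∮E·dA = E·4πr² = Q_enc/ε₀.
E = |Q_enc|/(4πε₀r²) = (2.879×10^-6)/(4π·8.85×10^-12·(0.348)²) = 2.14e5 N/C.

E = 2.14×10^5 N/C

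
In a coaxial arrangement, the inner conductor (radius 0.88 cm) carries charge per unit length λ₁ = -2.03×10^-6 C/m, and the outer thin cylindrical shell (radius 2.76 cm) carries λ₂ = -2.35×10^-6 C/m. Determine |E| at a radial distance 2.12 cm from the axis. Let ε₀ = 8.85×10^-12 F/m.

1.72×10^6 N/C

By cylindrical symmetry E is radial; use a coaxial Gaussian cylinder of radius 2.12 cm and length L (between the conductors, 0.88 cm < r < 2.76 cm).
Only the inner wire is enclosed; the outer shell contributes nothing inside itself. λ_enc = λ₁ = -2.03e-6 C/m.
Applying ∮E·dA = Q_enc/ε₀ with the end caps contributing no flux:
E = |λ_enc|/(2πε₀r) = (2.03×10^-6)/(2π·8.85×10^-12·0.0212) = 1.72e6 N/C.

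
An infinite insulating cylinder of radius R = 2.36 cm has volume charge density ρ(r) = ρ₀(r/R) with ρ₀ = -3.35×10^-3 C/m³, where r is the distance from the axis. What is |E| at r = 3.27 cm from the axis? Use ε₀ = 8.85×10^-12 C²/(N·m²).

Choose a coaxial cylinder of radius r = 3.27 cm (arbitrary length L) as the Gaussian surface (r > R, full charge per length enclosed).
λ_enc = 2π ∫₀^R ρ₀(r'/R)^1 r' dr' = 2πρ₀R²/3 = -3.908×10^-6 C/m.
Since E is radial and uniform over the curved surface, Φ = E·2πrL = Q_enc/ε₀ = λ_enc L/ε₀.
E = |λ_enc|/(2πε₀r) = (3.908e-6)/(2π·8.85×10^-12·0.0327) = 2.15×10^6 N/C.

2.15e6 N/C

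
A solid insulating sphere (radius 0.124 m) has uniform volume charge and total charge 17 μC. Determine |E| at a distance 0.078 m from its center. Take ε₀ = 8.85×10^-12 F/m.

Use a concentric Gaussian sphere at r = 0.078 m (r < R).
Only the charge within r is enclosed: Q_enc = Q·(r/R)³ = (17 μC)·(0.078 m/0.124 m)³ = 4.231e-6 C.
Applying ∮E·dA = Q_enc/ε₀ with Φ = E(4πr²):
E = |Q_enc|/(4πε₀r²) = (4.231×10^-6)/(4π·8.85×10^-12·(0.078)²) = 6.25e6 N/C.

E = 6.25×10^6 V/m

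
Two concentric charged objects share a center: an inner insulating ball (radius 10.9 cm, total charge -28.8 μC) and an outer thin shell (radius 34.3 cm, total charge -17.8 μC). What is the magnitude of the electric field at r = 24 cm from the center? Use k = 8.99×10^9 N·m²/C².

Use a concentric Gaussian sphere at r = 24 cm (between the bodies, 10.9 cm < r < 34.3 cm).
The shell at 34.3 cm lies outside the Gaussian surface, so Q_enc = -28.8 μC = -2.88e-5 C.
By Gauss's law, ∮E·dA = E·4πr² = Q_enc/ε₀.
E = k|Q_enc|/r² = (8.99×10^9)(2.88e-5)/(0.24)² = 4.50×10^6 N/C.

4.50e6 N/C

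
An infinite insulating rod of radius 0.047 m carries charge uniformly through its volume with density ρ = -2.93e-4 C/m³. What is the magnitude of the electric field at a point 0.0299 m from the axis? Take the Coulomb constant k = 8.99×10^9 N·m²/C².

Coaxial Gaussian cylinder, radius r = 0.0299 m, length L (r < R).
Enclosed charge per unit length: λ_enc = ρ·πr² = (-2.93×10^-4)π(0.0299)² = -8.229×10^-7 C/m.
Gauss's law: E·2πrL = λ_enc L/ε₀.
E = 2k|λ_enc|/r = 2(8.99×10^9)(8.229×10^-7)/(0.0299) = 4.95×10^5 N/C.

E ≈ 4.95×10^5 V/m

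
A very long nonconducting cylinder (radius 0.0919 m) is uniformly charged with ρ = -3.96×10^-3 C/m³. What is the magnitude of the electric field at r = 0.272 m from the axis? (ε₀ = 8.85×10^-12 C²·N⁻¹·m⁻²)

6.95e6 V/m

Coaxial Gaussian cylinder, radius r = 0.272 m, length L (r > 0.0919 m, full cross-section enclosed).
λ_enc = ρ·πR² = (-3.96×10^-3)π(0.0919)² = -1.051×10^-4 C/m.
Since E is radial and uniform over the curved surface, Φ = E·2πrL = Q_enc/ε₀ = λ_enc L/ε₀.
E = |λ_enc|/(2πε₀r) = (1.051×10^-4)/(2π·8.85×10^-12·0.272) = 6.95×10^6 N/C.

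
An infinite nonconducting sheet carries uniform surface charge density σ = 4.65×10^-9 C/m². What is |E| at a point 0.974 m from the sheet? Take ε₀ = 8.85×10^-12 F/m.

By planar symmetry E is perpendicular to the sheet and uniform; use a Gaussian pillbox with flat faces of area A on each side of the sheet.
Only the two end caps contribute flux: Φ = 2EA. With Q_enc = σA, Gauss's law gives E = |σ|/(2ε₀).
E = |σ|/(2ε₀) = (4.65×10^-9)/(2·8.85×10^-12) = 263 N/C.

E = 263 N/C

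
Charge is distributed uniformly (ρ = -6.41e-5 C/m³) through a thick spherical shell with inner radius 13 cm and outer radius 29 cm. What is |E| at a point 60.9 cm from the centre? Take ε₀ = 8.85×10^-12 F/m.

Symmetry ⇒ E = E(r) r̂. Gaussian sphere of radius r = 60.9 cm (r > 29 cm, enclosing the whole shell).
Q_enc = ρ·(4π/3)(b³ − a³) = (-6.41e-5)·(4π/3)·((0.29)³ − (0.13)³) = -5.959e-6 C.
By Gauss's law, ∮E·dA = E·4πr² = Q_enc/ε₀.
E = |Q_enc|/(4πε₀r²) = (5.959×10^-6)/(4π·8.85×10^-12·(0.609)²) = 1.44×10^5 N/C.

1.44×10^5 N/C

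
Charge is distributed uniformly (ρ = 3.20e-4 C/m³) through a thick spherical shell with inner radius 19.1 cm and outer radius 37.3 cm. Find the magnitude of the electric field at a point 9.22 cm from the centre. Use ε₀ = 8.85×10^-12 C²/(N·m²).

E = 0

By spherical symmetry E is radial; choose a Gaussian sphere of radius r = 9.22 cm (r < 19.1 cm, inside the empty cavity).
No charge is enclosed, so by Gauss's law E·4πr² = 0 ⇒ E = 0.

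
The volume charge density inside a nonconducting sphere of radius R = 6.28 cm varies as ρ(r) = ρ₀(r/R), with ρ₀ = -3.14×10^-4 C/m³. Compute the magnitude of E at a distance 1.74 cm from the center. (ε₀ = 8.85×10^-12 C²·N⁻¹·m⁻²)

Use a concentric Gaussian sphere at r = 1.74 cm (r < R).
Q_enc = ∫₀^r ρ(r')·4πr'² dr' = (4πρ₀/R) ∫₀^r r'^3 dr' = 4πρ₀ r^4/(4·R) = -1.44×10^-9 C.
Since E is radial and uniform over the Gaussian sphere, Φ = E·4πr² = Q_enc/ε₀.
E = |Q_enc|/(4πε₀r²) = (1.44e-9)/(4π·8.85×10^-12·(0.0174)²) = 4.28e4 N/C.

E ≈ 4.28e4 N/C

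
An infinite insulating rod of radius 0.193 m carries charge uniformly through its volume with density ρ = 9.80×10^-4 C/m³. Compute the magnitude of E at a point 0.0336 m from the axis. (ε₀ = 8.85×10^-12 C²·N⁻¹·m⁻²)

By cylindrical symmetry E is radial; use a coaxial Gaussian cylinder of radius 0.0336 m and length L (r < R).
Enclosed charge per unit length: λ_enc = ρ·πr² = (9.80×10^-4)π(0.0336)² = 3.476×10^-6 C/m.
Since E is radial and uniform over the curved surface, Φ = E·2πrL = Q_enc/ε₀ = λ_enc L/ε₀.
E = |λ_enc|/(2πε₀r) = (3.476e-6)/(2π·8.85×10^-12·0.0336) = 1.86e6 N/C.

|E| ≈ 1.86×10^6 V/m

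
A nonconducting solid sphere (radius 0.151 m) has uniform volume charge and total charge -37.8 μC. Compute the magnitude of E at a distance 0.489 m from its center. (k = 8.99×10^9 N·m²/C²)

E = 1.42×10^6 V/m

Take a concentric spherical Gaussian surface of radius r = 0.489 m (r > R, so the entire charge is enclosed).
Q_enc = -37.8 μC = -3.78×10^-5 C.
By Gauss's law, ∮E·dA = E·4πr² = Q_enc/ε₀.
E = k|Q_enc|/r² = (8.99×10^9)(3.78×10^-5)/(0.489)² = 1.42×10^6 N/C.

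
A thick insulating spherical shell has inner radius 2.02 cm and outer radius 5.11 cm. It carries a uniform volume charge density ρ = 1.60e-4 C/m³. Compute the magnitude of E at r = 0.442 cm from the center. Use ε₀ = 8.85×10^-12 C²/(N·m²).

By spherical symmetry E is radial; choose a Gaussian sphere of radius r = 0.442 cm (r < 2.02 cm, inside the empty cavity).
No charge is enclosed, so by Gauss's law E·4πr² = 0 ⇒ E = 0.

|E| = 0 V/m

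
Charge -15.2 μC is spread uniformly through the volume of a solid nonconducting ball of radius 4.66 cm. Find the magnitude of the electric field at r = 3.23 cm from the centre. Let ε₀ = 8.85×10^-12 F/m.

E ≈ 4.36e7 V/m

By spherical symmetry E is radial; choose a Gaussian sphere of radius r = 3.23 cm (r < R).
Only the charge within r is enclosed: Q_enc = Q·(r/R)³ = (-15.2 μC)·(3.23 cm/4.66 cm)³ = -5.062×10^-6 C.
Since E is radial and uniform over the Gaussian sphere, Φ = E·4πr² = Q_enc/ε₀.
E = |Q_enc|/(4πε₀r²) = (5.062e-6)/(4π·8.85×10^-12·(0.0323)²) = 4.36×10^7 N/C.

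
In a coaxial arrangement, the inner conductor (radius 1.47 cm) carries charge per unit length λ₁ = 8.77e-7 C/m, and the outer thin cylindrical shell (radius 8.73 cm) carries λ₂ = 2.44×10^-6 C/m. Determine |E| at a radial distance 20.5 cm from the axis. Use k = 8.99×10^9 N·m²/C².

E = 2.91e5 V/m

Coaxial Gaussian cylinder, radius r = 20.5 cm, length L (r > 8.73 cm, enclosing both).
λ_enc = λ₁ + λ₂ = (8.77×10^-7) + (2.44×10^-6) = 3.317e-6 C/m.
Applying ∮E·dA = Q_enc/ε₀ with the end caps contributing no flux:
E = 2k|λ_enc|/r = 2(8.99×10^9)(3.317×10^-6)/(0.205) = 2.91×10^5 N/C.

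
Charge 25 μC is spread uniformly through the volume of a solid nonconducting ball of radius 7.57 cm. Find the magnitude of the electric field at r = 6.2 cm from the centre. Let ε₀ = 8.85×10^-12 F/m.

Symmetry ⇒ E = E(r) r̂. Gaussian sphere of radius r = 6.2 cm (r < R).
For a uniform sphere the enclosed fraction is (r/R)³, so Q_enc = (25 μC)(0.062/0.0757)³ = 1.373×10^-5 C.
Gauss's law: E·4πr² = Q_enc/ε₀.
E = |Q_enc|/(4πε₀r²) = (1.373×10^-5)/(4π·8.85×10^-12·(0.062)²) = 3.21e7 N/C.

E ≈ 3.21×10^7 V/m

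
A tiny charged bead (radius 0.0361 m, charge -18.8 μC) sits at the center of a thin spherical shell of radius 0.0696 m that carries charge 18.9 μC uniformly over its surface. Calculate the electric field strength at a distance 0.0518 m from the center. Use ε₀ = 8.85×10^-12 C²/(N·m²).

Symmetry ⇒ E = E(r) r̂. Gaussian sphere of radius r = 0.0518 m (between the bodies, 0.0361 m < r < 0.0696 m).
The shell at 0.0696 m lies outside the Gaussian surface, so Q_enc = -18.8 μC = -1.88×10^-5 C.
Applying ∮E·dA = Q_enc/ε₀ with Φ = E(4πr²):
E = |Q_enc|/(4πε₀r²) = (1.88×10^-5)/(4π·8.85×10^-12·(0.0518)²) = 6.30×10^7 N/C.

|E| ≈ 6.30×10^7 N/C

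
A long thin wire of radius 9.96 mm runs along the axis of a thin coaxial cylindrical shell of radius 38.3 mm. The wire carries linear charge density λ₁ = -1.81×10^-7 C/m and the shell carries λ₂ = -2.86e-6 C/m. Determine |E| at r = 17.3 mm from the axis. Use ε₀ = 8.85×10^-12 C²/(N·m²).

|E| = 1.88×10^5 N/C

Choose a coaxial cylinder of radius r = 17.3 mm (arbitrary length L) as the Gaussian surface (between the conductors, 9.96 mm < r < 38.3 mm).
The shell at 38.3 mm lies outside the Gaussian surface, so λ_enc = λ₁ = -1.81×10^-7 C/m.
By Gauss's law (flux through the curved wall only), E·2πrL = λ_enc L/ε₀.
E = |λ_enc|/(2πε₀r) = (1.81×10^-7)/(2π·8.85×10^-12·0.0173) = 1.88e5 N/C.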